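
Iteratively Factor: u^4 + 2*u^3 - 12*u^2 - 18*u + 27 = (u - 1)*(u^3 + 3*u^2 - 9*u - 27) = (u - 3)*(u - 1)*(u^2 + 6*u + 9) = (u - 3)*(u - 1)*(u + 3)*(u + 3)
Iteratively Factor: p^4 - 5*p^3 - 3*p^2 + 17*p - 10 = (p - 1)*(p^3 - 4*p^2 - 7*p + 10) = (p - 1)*(p + 2)*(p^2 - 6*p + 5) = (p - 5)*(p - 1)*(p + 2)*(p - 1)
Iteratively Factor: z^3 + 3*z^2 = (z)*(z^2 + 3*z) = z^2*(z + 3)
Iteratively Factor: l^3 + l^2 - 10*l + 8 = (l - 1)*(l^2 + 2*l - 8) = (l - 1)*(l + 4)*(l - 2)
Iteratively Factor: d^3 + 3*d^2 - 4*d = (d)*(d^2 + 3*d - 4) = d*(d - 1)*(d + 4)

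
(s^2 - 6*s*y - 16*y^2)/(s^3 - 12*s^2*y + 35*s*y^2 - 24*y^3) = (s + 2*y)/(s^2 - 4*s*y + 3*y^2)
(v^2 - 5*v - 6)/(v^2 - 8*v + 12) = (v + 1)/(v - 2)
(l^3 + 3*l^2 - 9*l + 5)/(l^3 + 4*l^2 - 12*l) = (l^3 + 3*l^2 - 9*l + 5)/(l*(l^2 + 4*l - 12))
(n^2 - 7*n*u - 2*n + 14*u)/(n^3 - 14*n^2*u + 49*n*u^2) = (2 - n)/(n*(-n + 7*u))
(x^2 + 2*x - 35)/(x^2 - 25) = (x + 7)/(x + 5)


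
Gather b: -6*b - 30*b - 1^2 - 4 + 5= -36*b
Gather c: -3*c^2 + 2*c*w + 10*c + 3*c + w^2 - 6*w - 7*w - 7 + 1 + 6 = -3*c^2 + c*(2*w + 13) + w^2 - 13*w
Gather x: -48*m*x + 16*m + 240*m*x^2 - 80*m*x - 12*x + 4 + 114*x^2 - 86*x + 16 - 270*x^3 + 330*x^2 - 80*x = 16*m - 270*x^3 + x^2*(240*m + 444) + x*(-128*m - 178) + 20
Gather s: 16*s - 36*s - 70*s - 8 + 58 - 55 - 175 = -90*s - 180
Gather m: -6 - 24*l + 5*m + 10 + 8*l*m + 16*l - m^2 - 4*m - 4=-8*l - m^2 + m*(8*l + 1)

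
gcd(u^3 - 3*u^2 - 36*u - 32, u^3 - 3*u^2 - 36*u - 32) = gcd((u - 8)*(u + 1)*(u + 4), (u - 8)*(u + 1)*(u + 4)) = u^3 - 3*u^2 - 36*u - 32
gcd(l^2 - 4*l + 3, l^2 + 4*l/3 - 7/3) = l - 1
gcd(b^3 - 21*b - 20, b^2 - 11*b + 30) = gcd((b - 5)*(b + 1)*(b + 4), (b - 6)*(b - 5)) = b - 5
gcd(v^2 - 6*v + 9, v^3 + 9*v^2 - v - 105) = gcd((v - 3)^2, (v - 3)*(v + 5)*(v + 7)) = v - 3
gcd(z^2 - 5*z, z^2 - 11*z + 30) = z - 5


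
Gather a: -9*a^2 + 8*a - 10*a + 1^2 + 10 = -9*a^2 - 2*a + 11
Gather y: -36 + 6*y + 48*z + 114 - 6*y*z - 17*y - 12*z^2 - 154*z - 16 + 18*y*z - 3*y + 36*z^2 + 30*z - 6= y*(12*z - 14) + 24*z^2 - 76*z + 56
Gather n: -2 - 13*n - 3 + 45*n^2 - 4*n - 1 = 45*n^2 - 17*n - 6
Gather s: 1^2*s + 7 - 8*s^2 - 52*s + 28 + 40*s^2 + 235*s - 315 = 32*s^2 + 184*s - 280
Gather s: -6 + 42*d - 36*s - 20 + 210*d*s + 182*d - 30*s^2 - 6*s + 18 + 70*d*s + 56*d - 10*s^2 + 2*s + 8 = 280*d - 40*s^2 + s*(280*d - 40)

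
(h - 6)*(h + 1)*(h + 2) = h^3 - 3*h^2 - 16*h - 12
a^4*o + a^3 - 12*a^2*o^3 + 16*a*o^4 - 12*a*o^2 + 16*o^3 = (a - 2*o)^2*(a + 4*o)*(a*o + 1)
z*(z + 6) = z^2 + 6*z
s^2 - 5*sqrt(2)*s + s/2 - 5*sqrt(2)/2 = (s + 1/2)*(s - 5*sqrt(2))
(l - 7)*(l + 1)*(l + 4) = l^3 - 2*l^2 - 31*l - 28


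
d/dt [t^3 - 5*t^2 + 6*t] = 3*t^2 - 10*t + 6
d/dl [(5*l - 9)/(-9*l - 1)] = -86/(9*l + 1)^2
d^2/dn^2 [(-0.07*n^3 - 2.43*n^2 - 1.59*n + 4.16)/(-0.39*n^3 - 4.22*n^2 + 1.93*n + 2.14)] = (-5.55111512312578e-17*n^7 + 0.508794000000002*n^6 + 1.767168*n^5 + 19.78353*n^4 + 19.241496*n^3 - 276.382356*n^2 + 270.534864*n - 97.004604)/(0.059319*n^9 + 1.925586*n^8 + 19.955169*n^7 + 55.116602*n^6 - 119.884575*n^5 - 57.508026*n^4 + 102.745739*n^3 + 34.063878*n^2 - 26.515884*n - 9.800344)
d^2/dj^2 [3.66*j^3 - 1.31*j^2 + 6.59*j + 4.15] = 21.96*j - 2.62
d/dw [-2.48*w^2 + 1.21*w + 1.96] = 1.21 - 4.96*w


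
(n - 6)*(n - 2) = n^2 - 8*n + 12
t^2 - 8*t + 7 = (t - 7)*(t - 1)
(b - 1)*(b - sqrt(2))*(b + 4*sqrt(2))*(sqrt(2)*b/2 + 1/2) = sqrt(2)*b^4/2 - sqrt(2)*b^3/2 + 7*b^3/2 - 5*sqrt(2)*b^2/2 - 7*b^2/2 - 4*b + 5*sqrt(2)*b/2 + 4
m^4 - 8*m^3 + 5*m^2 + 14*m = m*(m - 7)*(m - 2)*(m + 1)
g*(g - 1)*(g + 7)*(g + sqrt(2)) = g^4 + sqrt(2)*g^3 + 6*g^3 - 7*g^2 + 6*sqrt(2)*g^2 - 7*sqrt(2)*g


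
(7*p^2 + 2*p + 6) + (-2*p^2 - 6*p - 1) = 5*p^2 - 4*p + 5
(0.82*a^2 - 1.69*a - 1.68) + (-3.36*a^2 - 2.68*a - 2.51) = -2.54*a^2 - 4.37*a - 4.19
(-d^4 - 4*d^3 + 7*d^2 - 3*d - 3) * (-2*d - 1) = 2*d^5 + 9*d^4 - 10*d^3 - d^2 + 9*d + 3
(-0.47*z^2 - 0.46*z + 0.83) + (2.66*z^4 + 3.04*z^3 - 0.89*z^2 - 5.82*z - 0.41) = 2.66*z^4 + 3.04*z^3 - 1.36*z^2 - 6.28*z + 0.42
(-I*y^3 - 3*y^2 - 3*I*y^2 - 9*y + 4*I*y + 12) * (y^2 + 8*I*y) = -I*y^5 + 5*y^4 - 3*I*y^4 + 15*y^3 - 20*I*y^3 - 20*y^2 - 72*I*y^2 + 96*I*y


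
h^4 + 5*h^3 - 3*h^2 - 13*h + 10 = (h - 1)^2*(h + 2)*(h + 5)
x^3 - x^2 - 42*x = x*(x - 7)*(x + 6)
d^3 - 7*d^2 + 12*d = d*(d - 4)*(d - 3)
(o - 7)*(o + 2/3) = o^2 - 19*o/3 - 14/3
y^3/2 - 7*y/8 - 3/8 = (y/2 + 1/4)*(y - 3/2)*(y + 1)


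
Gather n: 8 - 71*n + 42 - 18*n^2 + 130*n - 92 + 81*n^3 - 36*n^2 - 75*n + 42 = 81*n^3 - 54*n^2 - 16*n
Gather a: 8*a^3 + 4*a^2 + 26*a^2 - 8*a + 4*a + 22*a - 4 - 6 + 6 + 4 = 8*a^3 + 30*a^2 + 18*a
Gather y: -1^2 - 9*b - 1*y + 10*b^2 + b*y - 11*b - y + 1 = 10*b^2 - 20*b + y*(b - 2)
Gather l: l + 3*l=4*l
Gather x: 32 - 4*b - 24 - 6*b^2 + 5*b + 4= -6*b^2 + b + 12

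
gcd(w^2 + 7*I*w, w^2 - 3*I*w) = w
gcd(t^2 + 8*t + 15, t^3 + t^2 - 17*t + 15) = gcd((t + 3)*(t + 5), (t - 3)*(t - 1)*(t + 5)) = t + 5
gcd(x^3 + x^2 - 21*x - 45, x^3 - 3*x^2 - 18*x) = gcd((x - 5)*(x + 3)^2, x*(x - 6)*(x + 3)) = x + 3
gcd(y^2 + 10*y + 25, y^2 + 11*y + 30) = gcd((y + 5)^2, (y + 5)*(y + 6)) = y + 5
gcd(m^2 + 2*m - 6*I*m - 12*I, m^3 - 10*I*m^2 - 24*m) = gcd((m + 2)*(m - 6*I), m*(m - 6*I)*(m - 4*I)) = m - 6*I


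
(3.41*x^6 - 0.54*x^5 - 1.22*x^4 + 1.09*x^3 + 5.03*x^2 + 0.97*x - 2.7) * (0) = 0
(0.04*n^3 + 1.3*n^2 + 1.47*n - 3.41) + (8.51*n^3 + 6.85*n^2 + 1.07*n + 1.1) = 8.55*n^3 + 8.15*n^2 + 2.54*n - 2.31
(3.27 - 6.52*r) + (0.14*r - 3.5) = -6.38*r - 0.23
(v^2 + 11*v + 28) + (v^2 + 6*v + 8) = 2*v^2 + 17*v + 36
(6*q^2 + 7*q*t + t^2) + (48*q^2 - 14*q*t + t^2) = 54*q^2 - 7*q*t + 2*t^2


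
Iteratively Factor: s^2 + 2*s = (s + 2)*(s)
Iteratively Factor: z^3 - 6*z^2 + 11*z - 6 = (z - 1)*(z^2 - 5*z + 6) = (z - 2)*(z - 1)*(z - 3)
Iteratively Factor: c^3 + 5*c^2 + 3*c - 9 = (c - 1)*(c^2 + 6*c + 9) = (c - 1)*(c + 3)*(c + 3)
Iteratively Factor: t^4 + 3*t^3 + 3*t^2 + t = (t)*(t^3 + 3*t^2 + 3*t + 1) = t*(t + 1)*(t^2 + 2*t + 1) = t*(t + 1)^2*(t + 1)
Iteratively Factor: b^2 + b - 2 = (b - 1)*(b + 2)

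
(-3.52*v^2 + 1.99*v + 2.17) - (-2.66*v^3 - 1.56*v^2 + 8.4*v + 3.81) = 2.66*v^3 - 1.96*v^2 - 6.41*v - 1.64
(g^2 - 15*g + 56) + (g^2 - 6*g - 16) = 2*g^2 - 21*g + 40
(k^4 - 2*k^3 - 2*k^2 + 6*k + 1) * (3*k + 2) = 3*k^5 - 4*k^4 - 10*k^3 + 14*k^2 + 15*k + 2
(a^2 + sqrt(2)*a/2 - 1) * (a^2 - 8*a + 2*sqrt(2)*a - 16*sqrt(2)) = a^4 - 8*a^3 + 5*sqrt(2)*a^3/2 - 20*sqrt(2)*a^2 + a^2 - 8*a - 2*sqrt(2)*a + 16*sqrt(2)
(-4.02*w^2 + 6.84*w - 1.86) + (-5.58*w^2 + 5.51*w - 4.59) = -9.6*w^2 + 12.35*w - 6.45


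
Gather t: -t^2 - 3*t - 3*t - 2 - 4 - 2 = -t^2 - 6*t - 8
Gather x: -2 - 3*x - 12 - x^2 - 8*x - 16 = -x^2 - 11*x - 30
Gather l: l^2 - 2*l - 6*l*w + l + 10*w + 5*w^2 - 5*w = l^2 + l*(-6*w - 1) + 5*w^2 + 5*w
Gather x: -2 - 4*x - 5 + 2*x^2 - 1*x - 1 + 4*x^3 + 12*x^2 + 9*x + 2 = 4*x^3 + 14*x^2 + 4*x - 6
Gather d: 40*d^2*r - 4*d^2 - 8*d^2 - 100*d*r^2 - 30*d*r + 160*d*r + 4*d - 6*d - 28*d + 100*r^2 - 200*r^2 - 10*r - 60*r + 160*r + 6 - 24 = d^2*(40*r - 12) + d*(-100*r^2 + 130*r - 30) - 100*r^2 + 90*r - 18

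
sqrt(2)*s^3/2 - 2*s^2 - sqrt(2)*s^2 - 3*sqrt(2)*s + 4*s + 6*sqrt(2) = (s - 2)*(s - 3*sqrt(2))*(sqrt(2)*s/2 + 1)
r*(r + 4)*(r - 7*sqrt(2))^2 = r^4 - 14*sqrt(2)*r^3 + 4*r^3 - 56*sqrt(2)*r^2 + 98*r^2 + 392*r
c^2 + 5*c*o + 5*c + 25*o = (c + 5)*(c + 5*o)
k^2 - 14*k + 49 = (k - 7)^2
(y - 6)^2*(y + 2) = y^3 - 10*y^2 + 12*y + 72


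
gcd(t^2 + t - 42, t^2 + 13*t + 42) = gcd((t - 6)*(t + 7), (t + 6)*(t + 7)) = t + 7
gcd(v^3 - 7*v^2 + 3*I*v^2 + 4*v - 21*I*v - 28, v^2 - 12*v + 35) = v - 7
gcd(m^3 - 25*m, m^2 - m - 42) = 1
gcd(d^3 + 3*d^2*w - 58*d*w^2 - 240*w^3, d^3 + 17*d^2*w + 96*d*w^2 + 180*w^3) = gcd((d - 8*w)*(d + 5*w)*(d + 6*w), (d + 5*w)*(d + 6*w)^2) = d^2 + 11*d*w + 30*w^2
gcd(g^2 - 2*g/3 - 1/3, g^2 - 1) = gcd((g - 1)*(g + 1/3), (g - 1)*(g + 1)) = g - 1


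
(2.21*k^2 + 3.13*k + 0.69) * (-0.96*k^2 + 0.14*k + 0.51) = -2.1216*k^4 - 2.6954*k^3 + 0.9029*k^2 + 1.6929*k + 0.3519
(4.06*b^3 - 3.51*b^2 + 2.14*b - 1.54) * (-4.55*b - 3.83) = -18.473*b^4 + 0.420699999999998*b^3 + 3.7063*b^2 - 1.1892*b + 5.8982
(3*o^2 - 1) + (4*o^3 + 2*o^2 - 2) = 4*o^3 + 5*o^2 - 3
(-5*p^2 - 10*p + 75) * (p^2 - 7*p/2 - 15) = -5*p^4 + 15*p^3/2 + 185*p^2 - 225*p/2 - 1125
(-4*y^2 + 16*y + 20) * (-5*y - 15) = 20*y^3 - 20*y^2 - 340*y - 300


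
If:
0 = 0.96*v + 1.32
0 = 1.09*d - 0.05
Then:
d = 0.05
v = -1.38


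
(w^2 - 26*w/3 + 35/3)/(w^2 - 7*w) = (w - 5/3)/w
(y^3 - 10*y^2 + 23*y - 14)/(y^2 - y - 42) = (y^2 - 3*y + 2)/(y + 6)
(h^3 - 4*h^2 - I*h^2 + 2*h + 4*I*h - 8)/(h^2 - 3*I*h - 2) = (h^2 + h*(-4 + I) - 4*I)/(h - I)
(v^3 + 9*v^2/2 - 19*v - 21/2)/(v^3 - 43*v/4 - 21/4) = 2*(v^2 + 4*v - 21)/(2*v^2 - v - 21)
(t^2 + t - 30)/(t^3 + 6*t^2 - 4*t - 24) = (t - 5)/(t^2 - 4)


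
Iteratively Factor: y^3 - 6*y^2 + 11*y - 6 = (y - 1)*(y^2 - 5*y + 6) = (y - 2)*(y - 1)*(y - 3)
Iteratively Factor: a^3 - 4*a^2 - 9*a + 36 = (a - 3)*(a^2 - a - 12) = (a - 4)*(a - 3)*(a + 3)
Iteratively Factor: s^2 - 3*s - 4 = (s + 1)*(s - 4)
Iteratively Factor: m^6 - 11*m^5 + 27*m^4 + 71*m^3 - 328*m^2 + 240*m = (m - 4)*(m^5 - 7*m^4 - m^3 + 67*m^2 - 60*m) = (m - 4)*(m + 3)*(m^4 - 10*m^3 + 29*m^2 - 20*m) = (m - 4)^2*(m + 3)*(m^3 - 6*m^2 + 5*m) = (m - 5)*(m - 4)^2*(m + 3)*(m^2 - m) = (m - 5)*(m - 4)^2*(m - 1)*(m + 3)*(m)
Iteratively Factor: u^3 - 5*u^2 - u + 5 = (u + 1)*(u^2 - 6*u + 5) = (u - 1)*(u + 1)*(u - 5)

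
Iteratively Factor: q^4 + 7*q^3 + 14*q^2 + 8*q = (q)*(q^3 + 7*q^2 + 14*q + 8) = q*(q + 1)*(q^2 + 6*q + 8) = q*(q + 1)*(q + 2)*(q + 4)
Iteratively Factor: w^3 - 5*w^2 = (w)*(w^2 - 5*w) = w^2*(w - 5)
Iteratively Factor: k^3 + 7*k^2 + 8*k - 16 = (k - 1)*(k^2 + 8*k + 16) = (k - 1)*(k + 4)*(k + 4)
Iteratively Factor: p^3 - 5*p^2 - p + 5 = (p - 5)*(p^2 - 1) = (p - 5)*(p + 1)*(p - 1)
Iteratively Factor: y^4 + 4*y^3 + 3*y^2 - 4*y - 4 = (y - 1)*(y^3 + 5*y^2 + 8*y + 4) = (y - 1)*(y + 2)*(y^2 + 3*y + 2) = (y - 1)*(y + 1)*(y + 2)*(y + 2)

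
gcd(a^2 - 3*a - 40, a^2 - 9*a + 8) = a - 8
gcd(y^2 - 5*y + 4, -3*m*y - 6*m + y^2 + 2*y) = 1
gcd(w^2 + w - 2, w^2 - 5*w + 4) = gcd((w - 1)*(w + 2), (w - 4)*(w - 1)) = w - 1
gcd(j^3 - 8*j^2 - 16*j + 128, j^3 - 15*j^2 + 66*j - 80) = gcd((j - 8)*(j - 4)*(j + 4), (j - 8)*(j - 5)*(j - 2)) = j - 8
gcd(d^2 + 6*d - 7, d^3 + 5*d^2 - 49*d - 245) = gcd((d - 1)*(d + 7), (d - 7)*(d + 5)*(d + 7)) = d + 7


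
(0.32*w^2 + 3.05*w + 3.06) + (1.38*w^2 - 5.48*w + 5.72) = 1.7*w^2 - 2.43*w + 8.78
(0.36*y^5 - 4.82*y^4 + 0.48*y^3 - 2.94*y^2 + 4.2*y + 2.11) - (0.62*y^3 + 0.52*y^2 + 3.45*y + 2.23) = 0.36*y^5 - 4.82*y^4 - 0.14*y^3 - 3.46*y^2 + 0.75*y - 0.12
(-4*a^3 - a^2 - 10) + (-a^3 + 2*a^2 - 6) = -5*a^3 + a^2 - 16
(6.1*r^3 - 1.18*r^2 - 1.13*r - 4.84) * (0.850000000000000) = 5.185*r^3 - 1.003*r^2 - 0.9605*r - 4.114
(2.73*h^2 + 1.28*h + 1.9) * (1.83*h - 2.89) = 4.9959*h^3 - 5.5473*h^2 - 0.2222*h - 5.491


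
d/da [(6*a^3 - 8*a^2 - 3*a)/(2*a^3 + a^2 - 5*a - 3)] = (22*a^4 - 48*a^3 - 11*a^2 + 48*a + 9)/(4*a^6 + 4*a^5 - 19*a^4 - 22*a^3 + 19*a^2 + 30*a + 9)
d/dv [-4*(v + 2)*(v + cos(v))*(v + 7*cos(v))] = 4*(v + 2)*(v + cos(v))*(7*sin(v) - 1) + 4*(v + 2)*(v + 7*cos(v))*(sin(v) - 1) - 4*(v + cos(v))*(v + 7*cos(v))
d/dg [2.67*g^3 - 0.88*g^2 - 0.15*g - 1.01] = 8.01*g^2 - 1.76*g - 0.15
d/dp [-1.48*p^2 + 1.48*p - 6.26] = 1.48 - 2.96*p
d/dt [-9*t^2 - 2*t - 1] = -18*t - 2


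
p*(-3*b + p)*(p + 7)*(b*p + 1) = -3*b^2*p^3 - 21*b^2*p^2 + b*p^4 + 7*b*p^3 - 3*b*p^2 - 21*b*p + p^3 + 7*p^2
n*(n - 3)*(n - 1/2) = n^3 - 7*n^2/2 + 3*n/2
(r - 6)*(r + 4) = r^2 - 2*r - 24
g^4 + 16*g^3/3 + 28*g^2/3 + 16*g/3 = g*(g + 4/3)*(g + 2)^2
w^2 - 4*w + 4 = (w - 2)^2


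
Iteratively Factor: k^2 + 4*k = (k)*(k + 4)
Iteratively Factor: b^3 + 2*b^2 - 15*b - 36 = (b + 3)*(b^2 - b - 12) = (b + 3)^2*(b - 4)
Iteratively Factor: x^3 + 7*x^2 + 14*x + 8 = (x + 1)*(x^2 + 6*x + 8) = (x + 1)*(x + 4)*(x + 2)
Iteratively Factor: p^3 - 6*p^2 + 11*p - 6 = (p - 1)*(p^2 - 5*p + 6) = (p - 2)*(p - 1)*(p - 3)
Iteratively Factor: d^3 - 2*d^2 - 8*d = (d)*(d^2 - 2*d - 8) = d*(d + 2)*(d - 4)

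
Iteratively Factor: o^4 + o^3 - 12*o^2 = (o + 4)*(o^3 - 3*o^2) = o*(o + 4)*(o^2 - 3*o) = o*(o - 3)*(o + 4)*(o)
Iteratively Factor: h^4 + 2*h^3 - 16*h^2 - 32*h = (h + 2)*(h^3 - 16*h) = h*(h + 2)*(h^2 - 16) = h*(h + 2)*(h + 4)*(h - 4)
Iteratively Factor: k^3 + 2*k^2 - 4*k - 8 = (k - 2)*(k^2 + 4*k + 4) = (k - 2)*(k + 2)*(k + 2)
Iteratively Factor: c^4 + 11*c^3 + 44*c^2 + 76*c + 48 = (c + 2)*(c^3 + 9*c^2 + 26*c + 24) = (c + 2)^2*(c^2 + 7*c + 12) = (c + 2)^2*(c + 3)*(c + 4)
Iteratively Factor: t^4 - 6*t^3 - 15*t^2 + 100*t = (t)*(t^3 - 6*t^2 - 15*t + 100) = t*(t + 4)*(t^2 - 10*t + 25) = t*(t - 5)*(t + 4)*(t - 5)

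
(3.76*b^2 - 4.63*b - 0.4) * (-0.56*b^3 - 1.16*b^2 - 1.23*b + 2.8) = -2.1056*b^5 - 1.7688*b^4 + 0.97*b^3 + 16.6869*b^2 - 12.472*b - 1.12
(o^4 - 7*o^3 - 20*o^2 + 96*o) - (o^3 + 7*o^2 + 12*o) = o^4 - 8*o^3 - 27*o^2 + 84*o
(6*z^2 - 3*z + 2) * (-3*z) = -18*z^3 + 9*z^2 - 6*z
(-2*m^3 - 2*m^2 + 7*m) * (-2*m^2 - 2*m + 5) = 4*m^5 + 8*m^4 - 20*m^3 - 24*m^2 + 35*m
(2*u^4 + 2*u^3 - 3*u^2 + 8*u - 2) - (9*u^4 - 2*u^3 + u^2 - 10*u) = -7*u^4 + 4*u^3 - 4*u^2 + 18*u - 2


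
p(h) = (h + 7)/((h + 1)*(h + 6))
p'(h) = 1/((h + 1)*(h + 6)) - (h + 7)/((h + 1)*(h + 6)^2) - (h + 7)/((h + 1)^2*(h + 6))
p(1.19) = 0.52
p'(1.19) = -0.25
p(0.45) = 0.80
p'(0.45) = -0.57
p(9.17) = 0.10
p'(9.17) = -0.01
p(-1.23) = -5.26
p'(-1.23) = -22.68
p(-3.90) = -0.51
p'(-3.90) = -0.10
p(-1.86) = -1.44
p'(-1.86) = -1.61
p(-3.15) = -0.63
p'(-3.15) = -0.23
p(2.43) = 0.33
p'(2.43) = -0.10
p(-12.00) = -0.08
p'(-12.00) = 0.00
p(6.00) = 0.15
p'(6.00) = -0.02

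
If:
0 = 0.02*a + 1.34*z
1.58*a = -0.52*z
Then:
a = 0.00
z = 0.00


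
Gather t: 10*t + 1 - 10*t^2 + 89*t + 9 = -10*t^2 + 99*t + 10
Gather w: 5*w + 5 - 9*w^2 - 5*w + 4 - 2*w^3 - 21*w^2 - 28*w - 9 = -2*w^3 - 30*w^2 - 28*w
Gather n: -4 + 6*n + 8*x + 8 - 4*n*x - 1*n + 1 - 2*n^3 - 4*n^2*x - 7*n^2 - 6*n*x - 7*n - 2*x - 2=-2*n^3 + n^2*(-4*x - 7) + n*(-10*x - 2) + 6*x + 3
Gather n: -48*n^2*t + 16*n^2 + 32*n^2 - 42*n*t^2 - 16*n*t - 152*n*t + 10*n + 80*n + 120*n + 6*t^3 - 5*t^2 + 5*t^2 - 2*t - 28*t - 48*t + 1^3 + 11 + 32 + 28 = n^2*(48 - 48*t) + n*(-42*t^2 - 168*t + 210) + 6*t^3 - 78*t + 72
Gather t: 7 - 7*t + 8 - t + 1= 16 - 8*t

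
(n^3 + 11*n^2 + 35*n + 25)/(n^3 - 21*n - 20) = (n^2 + 10*n + 25)/(n^2 - n - 20)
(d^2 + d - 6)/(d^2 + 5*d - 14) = (d + 3)/(d + 7)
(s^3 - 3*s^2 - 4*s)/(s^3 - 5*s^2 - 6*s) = (s - 4)/(s - 6)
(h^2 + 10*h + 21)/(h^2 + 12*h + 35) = (h + 3)/(h + 5)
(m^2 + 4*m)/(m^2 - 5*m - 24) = m*(m + 4)/(m^2 - 5*m - 24)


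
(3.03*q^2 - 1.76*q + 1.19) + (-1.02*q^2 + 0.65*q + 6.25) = 2.01*q^2 - 1.11*q + 7.44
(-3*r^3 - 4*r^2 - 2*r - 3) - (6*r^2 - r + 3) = -3*r^3 - 10*r^2 - r - 6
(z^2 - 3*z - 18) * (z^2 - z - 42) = z^4 - 4*z^3 - 57*z^2 + 144*z + 756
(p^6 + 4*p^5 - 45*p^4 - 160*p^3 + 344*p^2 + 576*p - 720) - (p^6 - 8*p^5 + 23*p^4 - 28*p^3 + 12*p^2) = 12*p^5 - 68*p^4 - 132*p^3 + 332*p^2 + 576*p - 720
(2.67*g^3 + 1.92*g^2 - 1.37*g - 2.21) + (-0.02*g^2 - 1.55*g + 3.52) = 2.67*g^3 + 1.9*g^2 - 2.92*g + 1.31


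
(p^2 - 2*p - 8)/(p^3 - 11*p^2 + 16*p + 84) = (p - 4)/(p^2 - 13*p + 42)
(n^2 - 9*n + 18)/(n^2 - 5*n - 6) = (n - 3)/(n + 1)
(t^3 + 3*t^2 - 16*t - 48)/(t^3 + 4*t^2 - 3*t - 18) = (t^2 - 16)/(t^2 + t - 6)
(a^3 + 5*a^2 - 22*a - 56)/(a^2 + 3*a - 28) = a + 2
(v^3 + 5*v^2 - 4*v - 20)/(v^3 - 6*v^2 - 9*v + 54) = (v^3 + 5*v^2 - 4*v - 20)/(v^3 - 6*v^2 - 9*v + 54)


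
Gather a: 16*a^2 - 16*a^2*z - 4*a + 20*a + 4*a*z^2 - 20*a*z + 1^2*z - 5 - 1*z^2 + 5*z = a^2*(16 - 16*z) + a*(4*z^2 - 20*z + 16) - z^2 + 6*z - 5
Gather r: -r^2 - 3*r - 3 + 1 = -r^2 - 3*r - 2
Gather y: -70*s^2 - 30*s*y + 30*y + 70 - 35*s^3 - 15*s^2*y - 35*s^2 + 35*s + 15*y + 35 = -35*s^3 - 105*s^2 + 35*s + y*(-15*s^2 - 30*s + 45) + 105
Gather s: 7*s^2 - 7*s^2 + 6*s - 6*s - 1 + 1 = 0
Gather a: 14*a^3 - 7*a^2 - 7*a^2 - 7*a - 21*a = 14*a^3 - 14*a^2 - 28*a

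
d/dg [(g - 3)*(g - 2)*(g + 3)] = 3*g^2 - 4*g - 9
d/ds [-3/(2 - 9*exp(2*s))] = -54*exp(2*s)/(9*exp(2*s) - 2)^2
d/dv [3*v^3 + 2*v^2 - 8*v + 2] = 9*v^2 + 4*v - 8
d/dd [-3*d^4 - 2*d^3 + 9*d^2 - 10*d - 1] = -12*d^3 - 6*d^2 + 18*d - 10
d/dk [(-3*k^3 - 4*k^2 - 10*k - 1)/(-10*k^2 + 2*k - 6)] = (15*k^4 - 6*k^3 - 27*k^2 + 14*k + 31)/(2*(25*k^4 - 10*k^3 + 31*k^2 - 6*k + 9))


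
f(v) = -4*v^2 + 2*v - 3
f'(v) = 2 - 8*v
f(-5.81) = -149.64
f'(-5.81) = 48.48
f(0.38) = -2.82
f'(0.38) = -1.04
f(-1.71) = -18.12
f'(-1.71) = 15.68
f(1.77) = -11.99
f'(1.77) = -12.16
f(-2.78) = -39.47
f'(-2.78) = 24.24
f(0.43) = -2.88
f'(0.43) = -1.44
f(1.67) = -10.82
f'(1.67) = -11.36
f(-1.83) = -20.06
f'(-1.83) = 16.64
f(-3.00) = -45.00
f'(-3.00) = 26.00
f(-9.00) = -345.00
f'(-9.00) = 74.00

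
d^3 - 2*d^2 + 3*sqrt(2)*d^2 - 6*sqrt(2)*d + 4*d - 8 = (d - 2)*(d + sqrt(2))*(d + 2*sqrt(2))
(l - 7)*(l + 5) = l^2 - 2*l - 35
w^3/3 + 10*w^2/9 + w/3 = w*(w/3 + 1)*(w + 1/3)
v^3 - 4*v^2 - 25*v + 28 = (v - 7)*(v - 1)*(v + 4)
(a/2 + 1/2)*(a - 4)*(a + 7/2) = a^3/2 + a^2/4 - 29*a/4 - 7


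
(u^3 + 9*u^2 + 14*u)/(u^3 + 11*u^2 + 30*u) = (u^2 + 9*u + 14)/(u^2 + 11*u + 30)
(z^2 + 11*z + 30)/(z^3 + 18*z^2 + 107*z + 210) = 1/(z + 7)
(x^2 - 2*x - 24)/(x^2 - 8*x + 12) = (x + 4)/(x - 2)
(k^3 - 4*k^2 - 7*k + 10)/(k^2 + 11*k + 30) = (k^3 - 4*k^2 - 7*k + 10)/(k^2 + 11*k + 30)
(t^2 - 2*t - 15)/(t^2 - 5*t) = (t + 3)/t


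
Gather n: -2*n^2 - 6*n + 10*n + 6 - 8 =-2*n^2 + 4*n - 2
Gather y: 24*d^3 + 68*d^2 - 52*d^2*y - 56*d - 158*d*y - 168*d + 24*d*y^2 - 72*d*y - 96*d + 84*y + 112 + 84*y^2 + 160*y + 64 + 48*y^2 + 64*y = 24*d^3 + 68*d^2 - 320*d + y^2*(24*d + 132) + y*(-52*d^2 - 230*d + 308) + 176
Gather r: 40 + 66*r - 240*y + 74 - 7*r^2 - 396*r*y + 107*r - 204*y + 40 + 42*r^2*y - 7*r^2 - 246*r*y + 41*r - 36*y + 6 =r^2*(42*y - 14) + r*(214 - 642*y) - 480*y + 160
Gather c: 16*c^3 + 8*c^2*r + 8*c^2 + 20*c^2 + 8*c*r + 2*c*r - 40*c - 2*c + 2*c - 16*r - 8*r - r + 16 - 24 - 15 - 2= 16*c^3 + c^2*(8*r + 28) + c*(10*r - 40) - 25*r - 25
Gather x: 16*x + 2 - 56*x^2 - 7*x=-56*x^2 + 9*x + 2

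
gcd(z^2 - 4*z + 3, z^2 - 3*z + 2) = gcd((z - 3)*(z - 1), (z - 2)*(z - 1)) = z - 1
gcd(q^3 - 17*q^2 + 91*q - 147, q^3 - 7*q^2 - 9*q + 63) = q^2 - 10*q + 21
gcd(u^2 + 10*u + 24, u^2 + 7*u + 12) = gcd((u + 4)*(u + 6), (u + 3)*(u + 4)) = u + 4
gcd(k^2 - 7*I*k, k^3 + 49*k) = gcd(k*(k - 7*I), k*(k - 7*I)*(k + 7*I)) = k^2 - 7*I*k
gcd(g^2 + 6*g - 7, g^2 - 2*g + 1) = g - 1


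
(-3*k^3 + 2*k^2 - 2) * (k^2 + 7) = -3*k^5 + 2*k^4 - 21*k^3 + 12*k^2 - 14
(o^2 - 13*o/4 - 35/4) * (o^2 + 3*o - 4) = o^4 - o^3/4 - 45*o^2/2 - 53*o/4 + 35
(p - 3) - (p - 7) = 4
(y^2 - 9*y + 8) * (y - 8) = y^3 - 17*y^2 + 80*y - 64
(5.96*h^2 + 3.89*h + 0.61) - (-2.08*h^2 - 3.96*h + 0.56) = 8.04*h^2 + 7.85*h + 0.0499999999999999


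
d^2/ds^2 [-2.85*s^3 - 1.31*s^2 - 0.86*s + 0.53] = -17.1*s - 2.62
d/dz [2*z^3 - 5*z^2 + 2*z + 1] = 6*z^2 - 10*z + 2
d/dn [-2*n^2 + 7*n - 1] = 7 - 4*n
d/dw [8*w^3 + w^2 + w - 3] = 24*w^2 + 2*w + 1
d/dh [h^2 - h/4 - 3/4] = 2*h - 1/4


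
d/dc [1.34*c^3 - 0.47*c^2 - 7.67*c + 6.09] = 4.02*c^2 - 0.94*c - 7.67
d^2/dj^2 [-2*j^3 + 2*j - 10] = -12*j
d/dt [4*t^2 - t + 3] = 8*t - 1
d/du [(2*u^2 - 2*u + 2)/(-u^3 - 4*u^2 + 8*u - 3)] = 2*(u^4 - 2*u^3 + 7*u^2 + 2*u - 5)/(u^6 + 8*u^5 - 58*u^3 + 88*u^2 - 48*u + 9)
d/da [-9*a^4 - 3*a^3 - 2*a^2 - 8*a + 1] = -36*a^3 - 9*a^2 - 4*a - 8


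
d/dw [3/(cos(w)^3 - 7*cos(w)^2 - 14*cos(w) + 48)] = 3*(3*cos(w)^2 - 14*cos(w) - 14)*sin(w)/(cos(w)^3 - 7*cos(w)^2 - 14*cos(w) + 48)^2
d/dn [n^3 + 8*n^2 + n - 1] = 3*n^2 + 16*n + 1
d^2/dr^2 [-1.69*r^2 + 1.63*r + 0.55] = -3.38000000000000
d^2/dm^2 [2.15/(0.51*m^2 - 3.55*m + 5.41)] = (-1.11843*m^2 + 7.78515*m + 2.15*(1.02*m - 3.55)*(2.04*m - 7.1) - 11.86413)/(0.51*m^2 - 3.55*m + 5.41)^3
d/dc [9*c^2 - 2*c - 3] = 18*c - 2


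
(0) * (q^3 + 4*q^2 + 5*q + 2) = 0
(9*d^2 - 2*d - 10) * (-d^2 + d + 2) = -9*d^4 + 11*d^3 + 26*d^2 - 14*d - 20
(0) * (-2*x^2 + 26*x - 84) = 0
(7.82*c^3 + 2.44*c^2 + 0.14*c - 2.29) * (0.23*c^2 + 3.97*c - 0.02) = 1.7986*c^5 + 31.6066*c^4 + 9.5626*c^3 - 0.0196999999999999*c^2 - 9.0941*c + 0.0458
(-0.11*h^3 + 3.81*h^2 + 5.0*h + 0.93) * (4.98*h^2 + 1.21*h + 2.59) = -0.5478*h^5 + 18.8407*h^4 + 29.2252*h^3 + 20.5493*h^2 + 14.0753*h + 2.4087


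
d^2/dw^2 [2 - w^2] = -2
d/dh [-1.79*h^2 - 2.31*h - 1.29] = -3.58*h - 2.31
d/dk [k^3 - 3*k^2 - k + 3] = 3*k^2 - 6*k - 1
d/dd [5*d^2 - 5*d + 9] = 10*d - 5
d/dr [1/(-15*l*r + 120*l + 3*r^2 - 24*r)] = (5*l - 2*r + 8)/(3*(5*l*r - 40*l - r^2 + 8*r)^2)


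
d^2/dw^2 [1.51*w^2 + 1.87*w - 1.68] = 3.02000000000000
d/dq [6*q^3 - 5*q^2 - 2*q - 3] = 18*q^2 - 10*q - 2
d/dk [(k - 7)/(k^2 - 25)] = (k^2 - 2*k*(k - 7) - 25)/(k^2 - 25)^2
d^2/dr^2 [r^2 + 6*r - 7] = 2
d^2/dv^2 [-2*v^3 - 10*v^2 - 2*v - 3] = -12*v - 20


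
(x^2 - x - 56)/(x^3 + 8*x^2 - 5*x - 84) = (x - 8)/(x^2 + x - 12)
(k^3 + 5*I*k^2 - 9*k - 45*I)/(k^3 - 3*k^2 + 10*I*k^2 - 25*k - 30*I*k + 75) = (k + 3)/(k + 5*I)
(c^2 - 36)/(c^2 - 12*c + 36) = (c + 6)/(c - 6)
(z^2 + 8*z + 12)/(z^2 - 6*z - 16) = (z + 6)/(z - 8)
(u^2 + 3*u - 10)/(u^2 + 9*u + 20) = (u - 2)/(u + 4)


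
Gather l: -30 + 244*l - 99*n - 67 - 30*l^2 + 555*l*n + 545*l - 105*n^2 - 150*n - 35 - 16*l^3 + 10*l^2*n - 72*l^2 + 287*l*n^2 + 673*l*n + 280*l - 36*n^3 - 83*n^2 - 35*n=-16*l^3 + l^2*(10*n - 102) + l*(287*n^2 + 1228*n + 1069) - 36*n^3 - 188*n^2 - 284*n - 132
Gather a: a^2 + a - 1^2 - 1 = a^2 + a - 2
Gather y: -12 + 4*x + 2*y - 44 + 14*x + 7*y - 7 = 18*x + 9*y - 63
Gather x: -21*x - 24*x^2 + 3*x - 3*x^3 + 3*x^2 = -3*x^3 - 21*x^2 - 18*x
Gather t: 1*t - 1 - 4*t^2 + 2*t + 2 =-4*t^2 + 3*t + 1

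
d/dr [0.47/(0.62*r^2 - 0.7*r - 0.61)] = (0.329 - 0.5828*r)/(-0.62*r^2 + 0.7*r + 0.61)^2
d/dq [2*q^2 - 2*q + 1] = 4*q - 2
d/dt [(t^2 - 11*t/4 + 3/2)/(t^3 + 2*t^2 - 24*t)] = (-t^4 + 11*t^3/2 - 23*t^2 - 6*t + 36)/(t^2*(t^4 + 4*t^3 - 44*t^2 - 96*t + 576))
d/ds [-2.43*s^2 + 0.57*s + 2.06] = 0.57 - 4.86*s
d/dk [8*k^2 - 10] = 16*k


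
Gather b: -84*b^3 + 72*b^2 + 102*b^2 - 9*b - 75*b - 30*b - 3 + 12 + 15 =-84*b^3 + 174*b^2 - 114*b + 24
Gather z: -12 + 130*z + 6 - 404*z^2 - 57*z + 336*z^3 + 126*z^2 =336*z^3 - 278*z^2 + 73*z - 6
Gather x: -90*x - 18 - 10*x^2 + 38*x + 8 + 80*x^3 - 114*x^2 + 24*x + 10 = 80*x^3 - 124*x^2 - 28*x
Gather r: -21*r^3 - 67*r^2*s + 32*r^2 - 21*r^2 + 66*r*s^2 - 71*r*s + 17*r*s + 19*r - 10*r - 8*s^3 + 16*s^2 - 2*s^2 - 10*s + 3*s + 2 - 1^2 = -21*r^3 + r^2*(11 - 67*s) + r*(66*s^2 - 54*s + 9) - 8*s^3 + 14*s^2 - 7*s + 1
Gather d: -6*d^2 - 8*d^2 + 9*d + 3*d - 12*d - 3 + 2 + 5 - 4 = -14*d^2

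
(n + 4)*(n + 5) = n^2 + 9*n + 20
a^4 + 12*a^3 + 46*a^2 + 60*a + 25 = (a + 1)^2*(a + 5)^2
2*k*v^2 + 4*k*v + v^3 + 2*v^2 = v*(2*k + v)*(v + 2)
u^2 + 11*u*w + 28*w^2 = (u + 4*w)*(u + 7*w)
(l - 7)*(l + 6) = l^2 - l - 42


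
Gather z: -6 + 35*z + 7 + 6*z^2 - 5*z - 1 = 6*z^2 + 30*z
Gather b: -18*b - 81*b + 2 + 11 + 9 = 22 - 99*b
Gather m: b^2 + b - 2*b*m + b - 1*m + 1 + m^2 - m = b^2 + 2*b + m^2 + m*(-2*b - 2) + 1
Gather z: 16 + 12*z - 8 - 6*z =6*z + 8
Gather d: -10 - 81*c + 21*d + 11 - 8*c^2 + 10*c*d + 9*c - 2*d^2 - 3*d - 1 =-8*c^2 - 72*c - 2*d^2 + d*(10*c + 18)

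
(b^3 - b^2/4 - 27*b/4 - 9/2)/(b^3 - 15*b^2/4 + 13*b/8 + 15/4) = 2*(b^2 - b - 6)/(2*b^2 - 9*b + 10)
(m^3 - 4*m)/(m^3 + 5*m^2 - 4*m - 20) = m/(m + 5)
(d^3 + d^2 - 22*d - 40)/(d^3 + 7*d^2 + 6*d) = (d^3 + d^2 - 22*d - 40)/(d*(d^2 + 7*d + 6))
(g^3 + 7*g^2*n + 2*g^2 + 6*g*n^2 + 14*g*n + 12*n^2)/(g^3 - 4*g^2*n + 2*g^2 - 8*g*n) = (g^2 + 7*g*n + 6*n^2)/(g*(g - 4*n))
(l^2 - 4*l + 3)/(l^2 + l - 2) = (l - 3)/(l + 2)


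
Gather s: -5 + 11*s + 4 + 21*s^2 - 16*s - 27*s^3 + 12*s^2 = -27*s^3 + 33*s^2 - 5*s - 1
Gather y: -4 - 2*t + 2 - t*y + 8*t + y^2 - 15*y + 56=6*t + y^2 + y*(-t - 15) + 54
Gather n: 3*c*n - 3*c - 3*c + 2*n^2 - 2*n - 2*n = -6*c + 2*n^2 + n*(3*c - 4)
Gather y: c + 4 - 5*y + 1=c - 5*y + 5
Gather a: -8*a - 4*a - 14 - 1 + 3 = -12*a - 12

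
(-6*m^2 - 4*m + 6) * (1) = -6*m^2 - 4*m + 6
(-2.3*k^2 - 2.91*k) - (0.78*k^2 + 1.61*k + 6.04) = -3.08*k^2 - 4.52*k - 6.04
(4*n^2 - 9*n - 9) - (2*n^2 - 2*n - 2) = 2*n^2 - 7*n - 7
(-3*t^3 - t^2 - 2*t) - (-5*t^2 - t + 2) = -3*t^3 + 4*t^2 - t - 2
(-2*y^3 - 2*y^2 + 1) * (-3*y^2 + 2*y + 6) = 6*y^5 + 2*y^4 - 16*y^3 - 15*y^2 + 2*y + 6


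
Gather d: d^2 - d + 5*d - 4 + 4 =d^2 + 4*d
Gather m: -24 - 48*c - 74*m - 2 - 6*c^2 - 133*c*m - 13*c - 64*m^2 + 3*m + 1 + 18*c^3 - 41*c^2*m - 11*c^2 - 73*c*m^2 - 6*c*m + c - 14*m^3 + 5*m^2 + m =18*c^3 - 17*c^2 - 60*c - 14*m^3 + m^2*(-73*c - 59) + m*(-41*c^2 - 139*c - 70) - 25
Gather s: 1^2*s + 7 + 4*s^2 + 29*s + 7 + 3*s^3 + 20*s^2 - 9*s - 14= 3*s^3 + 24*s^2 + 21*s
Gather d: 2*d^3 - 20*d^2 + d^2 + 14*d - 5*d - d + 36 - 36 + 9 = 2*d^3 - 19*d^2 + 8*d + 9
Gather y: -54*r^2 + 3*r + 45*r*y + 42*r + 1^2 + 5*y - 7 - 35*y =-54*r^2 + 45*r + y*(45*r - 30) - 6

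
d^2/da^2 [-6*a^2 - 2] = -12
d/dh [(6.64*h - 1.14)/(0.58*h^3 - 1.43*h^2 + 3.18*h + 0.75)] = (-7.7024*h^3 + 11.4788*h^2 - 3.2604*h + 8.6052)/(0.3364*h^6 - 1.6588*h^5 + 5.7337*h^4 - 8.2248*h^3 + 7.9674*h^2 + 4.77*h + 0.5625)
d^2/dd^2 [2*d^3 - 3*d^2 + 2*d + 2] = 12*d - 6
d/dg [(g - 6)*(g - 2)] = 2*g - 8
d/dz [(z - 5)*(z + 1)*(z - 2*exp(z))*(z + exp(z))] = -z^3*exp(z) + 4*z^3 - 4*z^2*exp(2*z) + z^2*exp(z) - 12*z^2 + 12*z*exp(2*z) + 13*z*exp(z) - 10*z + 28*exp(2*z) + 5*exp(z)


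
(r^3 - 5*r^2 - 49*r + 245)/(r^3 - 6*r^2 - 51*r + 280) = (r - 7)/(r - 8)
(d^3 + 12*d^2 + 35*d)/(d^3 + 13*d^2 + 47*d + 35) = d/(d + 1)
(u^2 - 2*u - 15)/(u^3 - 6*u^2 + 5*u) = (u + 3)/(u*(u - 1))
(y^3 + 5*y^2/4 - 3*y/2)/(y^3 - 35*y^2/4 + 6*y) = (y + 2)/(y - 8)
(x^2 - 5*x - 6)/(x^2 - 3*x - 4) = (x - 6)/(x - 4)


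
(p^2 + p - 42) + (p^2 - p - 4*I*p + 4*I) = 2*p^2 - 4*I*p - 42 + 4*I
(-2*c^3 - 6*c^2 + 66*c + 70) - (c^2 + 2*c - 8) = -2*c^3 - 7*c^2 + 64*c + 78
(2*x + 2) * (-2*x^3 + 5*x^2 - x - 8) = -4*x^4 + 6*x^3 + 8*x^2 - 18*x - 16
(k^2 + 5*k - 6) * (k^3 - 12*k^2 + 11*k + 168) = k^5 - 7*k^4 - 55*k^3 + 295*k^2 + 774*k - 1008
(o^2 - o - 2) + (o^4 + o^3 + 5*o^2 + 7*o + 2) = o^4 + o^3 + 6*o^2 + 6*o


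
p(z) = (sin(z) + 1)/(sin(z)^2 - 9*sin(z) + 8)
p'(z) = (-2*sin(z)*cos(z) + 9*cos(z))*(sin(z) + 1)/(sin(z)^2 - 9*sin(z) + 8)^2 + cos(z)/(sin(z)^2 - 9*sin(z) + 8)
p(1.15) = 3.09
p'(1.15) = 15.33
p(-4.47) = 9.59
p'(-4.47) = -80.24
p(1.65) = 90.95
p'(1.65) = -2300.15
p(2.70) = 0.33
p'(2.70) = -0.77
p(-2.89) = 0.07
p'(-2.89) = -0.16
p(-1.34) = 0.00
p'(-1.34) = 0.01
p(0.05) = 0.14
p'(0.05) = 0.30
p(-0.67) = 0.03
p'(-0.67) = 0.07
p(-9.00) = 0.05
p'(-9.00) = -0.11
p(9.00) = 0.32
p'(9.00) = -0.73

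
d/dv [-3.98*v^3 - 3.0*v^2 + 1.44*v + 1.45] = -11.94*v^2 - 6.0*v + 1.44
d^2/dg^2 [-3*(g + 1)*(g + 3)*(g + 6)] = -18*g - 60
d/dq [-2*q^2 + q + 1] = 1 - 4*q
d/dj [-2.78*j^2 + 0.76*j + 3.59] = 0.76 - 5.56*j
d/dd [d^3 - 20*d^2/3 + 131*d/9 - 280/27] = 3*d^2 - 40*d/3 + 131/9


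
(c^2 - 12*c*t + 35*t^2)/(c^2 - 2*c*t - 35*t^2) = (c - 5*t)/(c + 5*t)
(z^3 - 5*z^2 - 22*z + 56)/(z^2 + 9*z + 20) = (z^2 - 9*z + 14)/(z + 5)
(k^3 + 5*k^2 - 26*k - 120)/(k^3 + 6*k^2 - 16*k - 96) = (k - 5)/(k - 4)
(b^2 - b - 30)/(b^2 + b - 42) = (b + 5)/(b + 7)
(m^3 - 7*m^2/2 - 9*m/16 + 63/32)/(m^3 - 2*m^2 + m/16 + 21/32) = (8*m^2 - 22*m - 21)/(8*m^2 - 10*m - 7)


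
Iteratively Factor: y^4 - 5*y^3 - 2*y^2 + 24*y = (y + 2)*(y^3 - 7*y^2 + 12*y) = (y - 3)*(y + 2)*(y^2 - 4*y) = y*(y - 3)*(y + 2)*(y - 4)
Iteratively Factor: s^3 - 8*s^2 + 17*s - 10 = (s - 2)*(s^2 - 6*s + 5) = (s - 2)*(s - 1)*(s - 5)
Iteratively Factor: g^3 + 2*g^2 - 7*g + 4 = (g + 4)*(g^2 - 2*g + 1) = (g - 1)*(g + 4)*(g - 1)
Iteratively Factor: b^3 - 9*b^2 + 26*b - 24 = (b - 3)*(b^2 - 6*b + 8) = (b - 3)*(b - 2)*(b - 4)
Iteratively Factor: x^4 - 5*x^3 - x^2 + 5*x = (x + 1)*(x^3 - 6*x^2 + 5*x) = (x - 1)*(x + 1)*(x^2 - 5*x) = (x - 5)*(x - 1)*(x + 1)*(x)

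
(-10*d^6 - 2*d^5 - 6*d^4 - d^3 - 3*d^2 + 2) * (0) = 0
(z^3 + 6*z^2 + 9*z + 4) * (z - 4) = z^4 + 2*z^3 - 15*z^2 - 32*z - 16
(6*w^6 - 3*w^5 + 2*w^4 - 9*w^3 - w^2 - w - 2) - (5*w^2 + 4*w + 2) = 6*w^6 - 3*w^5 + 2*w^4 - 9*w^3 - 6*w^2 - 5*w - 4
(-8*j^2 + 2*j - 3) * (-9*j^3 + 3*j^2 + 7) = 72*j^5 - 42*j^4 + 33*j^3 - 65*j^2 + 14*j - 21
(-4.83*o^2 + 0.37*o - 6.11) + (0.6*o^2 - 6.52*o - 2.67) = -4.23*o^2 - 6.15*o - 8.78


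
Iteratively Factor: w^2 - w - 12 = (w + 3)*(w - 4)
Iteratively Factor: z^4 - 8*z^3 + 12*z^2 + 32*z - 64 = (z - 4)*(z^3 - 4*z^2 - 4*z + 16) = (z - 4)^2*(z^2 - 4) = (z - 4)^2*(z + 2)*(z - 2)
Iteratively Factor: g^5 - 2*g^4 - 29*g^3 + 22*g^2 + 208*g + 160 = (g + 4)*(g^4 - 6*g^3 - 5*g^2 + 42*g + 40) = (g - 4)*(g + 4)*(g^3 - 2*g^2 - 13*g - 10) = (g - 4)*(g + 2)*(g + 4)*(g^2 - 4*g - 5) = (g - 4)*(g + 1)*(g + 2)*(g + 4)*(g - 5)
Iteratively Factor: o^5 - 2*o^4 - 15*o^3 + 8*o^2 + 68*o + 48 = (o + 1)*(o^4 - 3*o^3 - 12*o^2 + 20*o + 48) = (o - 3)*(o + 1)*(o^3 - 12*o - 16) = (o - 3)*(o + 1)*(o + 2)*(o^2 - 2*o - 8) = (o - 4)*(o - 3)*(o + 1)*(o + 2)*(o + 2)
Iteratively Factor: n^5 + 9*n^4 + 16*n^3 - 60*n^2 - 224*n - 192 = (n + 2)*(n^4 + 7*n^3 + 2*n^2 - 64*n - 96) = (n + 2)*(n + 4)*(n^3 + 3*n^2 - 10*n - 24) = (n + 2)^2*(n + 4)*(n^2 + n - 12) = (n - 3)*(n + 2)^2*(n + 4)*(n + 4)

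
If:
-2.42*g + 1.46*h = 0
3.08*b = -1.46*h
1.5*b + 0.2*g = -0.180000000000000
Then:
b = -0.14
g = 0.18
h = 0.30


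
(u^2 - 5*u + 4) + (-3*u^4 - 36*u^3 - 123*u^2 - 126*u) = -3*u^4 - 36*u^3 - 122*u^2 - 131*u + 4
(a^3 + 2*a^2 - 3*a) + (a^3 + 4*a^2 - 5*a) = 2*a^3 + 6*a^2 - 8*a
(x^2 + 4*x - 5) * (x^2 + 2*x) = x^4 + 6*x^3 + 3*x^2 - 10*x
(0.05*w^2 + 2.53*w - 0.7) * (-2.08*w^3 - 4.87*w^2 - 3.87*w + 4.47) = -0.104*w^5 - 5.5059*w^4 - 11.0586*w^3 - 6.1586*w^2 + 14.0181*w - 3.129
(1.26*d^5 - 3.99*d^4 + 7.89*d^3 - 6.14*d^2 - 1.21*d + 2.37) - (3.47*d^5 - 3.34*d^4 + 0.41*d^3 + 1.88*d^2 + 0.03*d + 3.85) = -2.21*d^5 - 0.65*d^4 + 7.48*d^3 - 8.02*d^2 - 1.24*d - 1.48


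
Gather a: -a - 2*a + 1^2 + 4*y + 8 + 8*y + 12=-3*a + 12*y + 21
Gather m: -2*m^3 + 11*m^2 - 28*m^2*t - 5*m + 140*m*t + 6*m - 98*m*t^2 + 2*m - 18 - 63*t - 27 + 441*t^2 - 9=-2*m^3 + m^2*(11 - 28*t) + m*(-98*t^2 + 140*t + 3) + 441*t^2 - 63*t - 54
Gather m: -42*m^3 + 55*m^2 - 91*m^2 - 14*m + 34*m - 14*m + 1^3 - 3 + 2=-42*m^3 - 36*m^2 + 6*m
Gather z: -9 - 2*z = -2*z - 9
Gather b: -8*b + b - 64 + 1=-7*b - 63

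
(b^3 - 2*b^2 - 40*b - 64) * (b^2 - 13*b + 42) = b^5 - 15*b^4 + 28*b^3 + 372*b^2 - 848*b - 2688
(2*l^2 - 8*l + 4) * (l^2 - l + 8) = 2*l^4 - 10*l^3 + 28*l^2 - 68*l + 32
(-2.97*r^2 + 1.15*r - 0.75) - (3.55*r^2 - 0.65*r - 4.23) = -6.52*r^2 + 1.8*r + 3.48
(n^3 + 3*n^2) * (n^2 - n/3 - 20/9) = n^5 + 8*n^4/3 - 29*n^3/9 - 20*n^2/3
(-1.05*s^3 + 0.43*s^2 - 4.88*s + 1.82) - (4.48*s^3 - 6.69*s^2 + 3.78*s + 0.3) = -5.53*s^3 + 7.12*s^2 - 8.66*s + 1.52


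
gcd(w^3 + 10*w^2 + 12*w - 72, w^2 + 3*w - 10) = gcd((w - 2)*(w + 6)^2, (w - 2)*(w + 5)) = w - 2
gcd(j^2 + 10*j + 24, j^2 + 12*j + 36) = j + 6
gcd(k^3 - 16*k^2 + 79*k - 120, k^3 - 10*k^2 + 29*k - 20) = k - 5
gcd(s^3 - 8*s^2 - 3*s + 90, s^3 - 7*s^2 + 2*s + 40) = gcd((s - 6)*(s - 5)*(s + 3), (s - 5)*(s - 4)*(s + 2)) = s - 5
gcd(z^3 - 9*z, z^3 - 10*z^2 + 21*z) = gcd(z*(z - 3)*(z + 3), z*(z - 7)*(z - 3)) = z^2 - 3*z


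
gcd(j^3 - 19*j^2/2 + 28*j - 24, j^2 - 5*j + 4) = j - 4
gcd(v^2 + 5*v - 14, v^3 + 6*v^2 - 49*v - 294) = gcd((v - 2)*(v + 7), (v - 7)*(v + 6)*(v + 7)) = v + 7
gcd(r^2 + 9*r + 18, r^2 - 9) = r + 3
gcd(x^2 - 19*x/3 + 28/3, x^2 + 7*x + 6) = 1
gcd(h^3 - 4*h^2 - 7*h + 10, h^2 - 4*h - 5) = h - 5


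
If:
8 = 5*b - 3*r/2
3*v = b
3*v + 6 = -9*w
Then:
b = -9*w - 6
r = -30*w - 76/3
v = -3*w - 2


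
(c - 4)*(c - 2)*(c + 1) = c^3 - 5*c^2 + 2*c + 8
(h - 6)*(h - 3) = h^2 - 9*h + 18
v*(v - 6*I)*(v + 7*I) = v^3 + I*v^2 + 42*v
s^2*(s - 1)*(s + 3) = s^4 + 2*s^3 - 3*s^2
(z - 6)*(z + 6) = z^2 - 36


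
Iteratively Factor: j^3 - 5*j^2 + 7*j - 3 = (j - 1)*(j^2 - 4*j + 3) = (j - 1)^2*(j - 3)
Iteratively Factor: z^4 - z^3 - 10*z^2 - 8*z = (z + 2)*(z^3 - 3*z^2 - 4*z) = z*(z + 2)*(z^2 - 3*z - 4) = z*(z + 1)*(z + 2)*(z - 4)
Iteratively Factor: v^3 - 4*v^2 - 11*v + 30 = (v - 2)*(v^2 - 2*v - 15) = (v - 5)*(v - 2)*(v + 3)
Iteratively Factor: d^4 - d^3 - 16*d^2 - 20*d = (d)*(d^3 - d^2 - 16*d - 20) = d*(d + 2)*(d^2 - 3*d - 10) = d*(d + 2)^2*(d - 5)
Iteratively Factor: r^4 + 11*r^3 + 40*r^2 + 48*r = (r + 4)*(r^3 + 7*r^2 + 12*r) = (r + 4)^2*(r^2 + 3*r) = r*(r + 4)^2*(r + 3)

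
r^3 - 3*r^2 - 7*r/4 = r*(r - 7/2)*(r + 1/2)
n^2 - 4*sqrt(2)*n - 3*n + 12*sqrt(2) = (n - 3)*(n - 4*sqrt(2))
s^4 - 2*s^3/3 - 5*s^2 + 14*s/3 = s*(s - 2)*(s - 1)*(s + 7/3)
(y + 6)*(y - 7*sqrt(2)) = y^2 - 7*sqrt(2)*y + 6*y - 42*sqrt(2)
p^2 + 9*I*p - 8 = (p + I)*(p + 8*I)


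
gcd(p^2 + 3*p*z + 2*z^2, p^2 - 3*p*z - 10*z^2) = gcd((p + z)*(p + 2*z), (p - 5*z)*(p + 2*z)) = p + 2*z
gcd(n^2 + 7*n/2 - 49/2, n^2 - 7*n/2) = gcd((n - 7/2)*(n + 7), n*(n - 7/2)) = n - 7/2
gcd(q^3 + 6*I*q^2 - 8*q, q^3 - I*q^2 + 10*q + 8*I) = q + 2*I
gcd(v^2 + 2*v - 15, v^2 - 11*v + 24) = v - 3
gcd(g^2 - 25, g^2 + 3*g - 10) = g + 5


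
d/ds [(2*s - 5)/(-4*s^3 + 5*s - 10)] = (-8*s^3 + 10*s + (2*s - 5)*(12*s^2 - 5) - 20)/(4*s^3 - 5*s + 10)^2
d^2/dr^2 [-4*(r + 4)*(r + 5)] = -8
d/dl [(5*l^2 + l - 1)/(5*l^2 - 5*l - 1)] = 6*(-5*l^2 - 1)/(25*l^4 - 50*l^3 + 15*l^2 + 10*l + 1)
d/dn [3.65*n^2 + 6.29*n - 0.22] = 7.3*n + 6.29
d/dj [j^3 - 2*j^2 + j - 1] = 3*j^2 - 4*j + 1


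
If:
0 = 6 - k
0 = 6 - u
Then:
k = 6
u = 6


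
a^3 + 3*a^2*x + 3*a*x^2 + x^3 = (a + x)^3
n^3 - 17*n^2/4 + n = n*(n - 4)*(n - 1/4)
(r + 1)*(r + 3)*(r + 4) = r^3 + 8*r^2 + 19*r + 12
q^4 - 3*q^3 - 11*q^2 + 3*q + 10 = (q - 5)*(q - 1)*(q + 1)*(q + 2)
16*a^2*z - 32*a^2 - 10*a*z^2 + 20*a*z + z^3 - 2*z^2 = (-8*a + z)*(-2*a + z)*(z - 2)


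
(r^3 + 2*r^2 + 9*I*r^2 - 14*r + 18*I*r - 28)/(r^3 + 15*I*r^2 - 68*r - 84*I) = (r + 2)/(r + 6*I)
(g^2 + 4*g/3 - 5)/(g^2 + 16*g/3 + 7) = (3*g - 5)/(3*g + 7)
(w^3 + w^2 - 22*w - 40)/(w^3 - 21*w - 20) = (w + 2)/(w + 1)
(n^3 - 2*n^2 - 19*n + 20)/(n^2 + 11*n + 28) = (n^2 - 6*n + 5)/(n + 7)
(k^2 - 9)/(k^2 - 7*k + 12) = (k + 3)/(k - 4)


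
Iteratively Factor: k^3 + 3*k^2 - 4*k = (k + 4)*(k^2 - k) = (k - 1)*(k + 4)*(k)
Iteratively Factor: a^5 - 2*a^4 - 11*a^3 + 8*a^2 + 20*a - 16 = (a - 1)*(a^4 - a^3 - 12*a^2 - 4*a + 16) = (a - 4)*(a - 1)*(a^3 + 3*a^2 - 4) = (a - 4)*(a - 1)*(a + 2)*(a^2 + a - 2) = (a - 4)*(a - 1)^2*(a + 2)*(a + 2)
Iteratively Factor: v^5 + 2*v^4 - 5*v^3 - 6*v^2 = (v + 1)*(v^4 + v^3 - 6*v^2) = (v - 2)*(v + 1)*(v^3 + 3*v^2) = (v - 2)*(v + 1)*(v + 3)*(v^2) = v*(v - 2)*(v + 1)*(v + 3)*(v)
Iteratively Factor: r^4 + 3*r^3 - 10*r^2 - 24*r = (r + 4)*(r^3 - r^2 - 6*r) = (r + 2)*(r + 4)*(r^2 - 3*r) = (r - 3)*(r + 2)*(r + 4)*(r)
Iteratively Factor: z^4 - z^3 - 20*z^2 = (z - 5)*(z^3 + 4*z^2) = (z - 5)*(z + 4)*(z^2) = z*(z - 5)*(z + 4)*(z)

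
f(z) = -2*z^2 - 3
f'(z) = -4*z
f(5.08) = -54.61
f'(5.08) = -20.32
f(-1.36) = -6.70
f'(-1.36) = 5.44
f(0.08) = -3.01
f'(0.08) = -0.32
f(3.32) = -25.04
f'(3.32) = -13.28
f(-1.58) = -7.99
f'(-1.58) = 6.32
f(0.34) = -3.23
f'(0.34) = -1.36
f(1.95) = -10.60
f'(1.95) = -7.80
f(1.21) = -5.93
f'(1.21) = -4.84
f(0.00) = -3.00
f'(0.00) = 0.00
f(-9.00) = -165.00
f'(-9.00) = 36.00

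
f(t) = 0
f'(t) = 0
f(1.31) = 0.00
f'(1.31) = 0.00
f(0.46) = 0.00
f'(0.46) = 0.00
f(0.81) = 0.00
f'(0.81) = 0.00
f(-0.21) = 0.00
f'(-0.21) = 0.00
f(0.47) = 0.00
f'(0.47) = 0.00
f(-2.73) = 0.00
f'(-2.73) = 0.00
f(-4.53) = 0.00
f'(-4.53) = 0.00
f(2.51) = 0.00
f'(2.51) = 0.00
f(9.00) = 0.00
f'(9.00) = 0.00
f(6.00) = 0.00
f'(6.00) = 0.00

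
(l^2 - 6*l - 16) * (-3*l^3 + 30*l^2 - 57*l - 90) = -3*l^5 + 48*l^4 - 189*l^3 - 228*l^2 + 1452*l + 1440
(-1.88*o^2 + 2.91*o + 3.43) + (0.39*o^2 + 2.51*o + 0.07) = -1.49*o^2 + 5.42*o + 3.5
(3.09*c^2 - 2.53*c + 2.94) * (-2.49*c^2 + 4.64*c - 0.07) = -7.6941*c^4 + 20.6373*c^3 - 19.2761*c^2 + 13.8187*c - 0.2058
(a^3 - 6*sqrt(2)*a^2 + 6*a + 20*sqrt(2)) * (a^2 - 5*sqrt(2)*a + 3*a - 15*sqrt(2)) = a^5 - 11*sqrt(2)*a^4 + 3*a^4 - 33*sqrt(2)*a^3 + 66*a^3 - 10*sqrt(2)*a^2 + 198*a^2 - 200*a - 30*sqrt(2)*a - 600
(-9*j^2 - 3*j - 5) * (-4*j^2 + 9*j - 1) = 36*j^4 - 69*j^3 + 2*j^2 - 42*j + 5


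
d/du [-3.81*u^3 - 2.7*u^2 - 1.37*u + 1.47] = -11.43*u^2 - 5.4*u - 1.37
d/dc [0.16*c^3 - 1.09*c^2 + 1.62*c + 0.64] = 0.48*c^2 - 2.18*c + 1.62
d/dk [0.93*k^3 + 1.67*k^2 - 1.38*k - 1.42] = 2.79*k^2 + 3.34*k - 1.38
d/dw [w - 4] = 1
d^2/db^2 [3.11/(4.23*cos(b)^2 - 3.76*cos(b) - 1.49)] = (222.587676*(1 - cos(b)^2)^2 - 148.391784*cos(b)^3 + 233.667362*cos(b)^2 + 279.360104*cos(b) - 349.726342)/(-4.23*cos(b)^2 + 3.76*cos(b) + 1.49)^3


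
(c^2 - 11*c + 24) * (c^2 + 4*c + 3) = c^4 - 7*c^3 - 17*c^2 + 63*c + 72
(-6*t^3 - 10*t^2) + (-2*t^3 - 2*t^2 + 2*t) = -8*t^3 - 12*t^2 + 2*t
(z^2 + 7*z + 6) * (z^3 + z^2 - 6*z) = z^5 + 8*z^4 + 7*z^3 - 36*z^2 - 36*z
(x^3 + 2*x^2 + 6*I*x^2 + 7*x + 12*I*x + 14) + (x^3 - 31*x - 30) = 2*x^3 + 2*x^2 + 6*I*x^2 - 24*x + 12*I*x - 16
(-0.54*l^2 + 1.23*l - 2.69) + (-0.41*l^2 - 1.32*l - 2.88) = -0.95*l^2 - 0.0900000000000001*l - 5.57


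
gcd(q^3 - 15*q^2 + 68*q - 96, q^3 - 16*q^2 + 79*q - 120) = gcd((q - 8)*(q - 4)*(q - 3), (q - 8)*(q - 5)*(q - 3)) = q^2 - 11*q + 24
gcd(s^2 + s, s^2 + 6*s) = s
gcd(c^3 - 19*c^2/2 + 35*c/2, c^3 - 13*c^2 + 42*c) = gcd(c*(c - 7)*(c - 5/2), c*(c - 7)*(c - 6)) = c^2 - 7*c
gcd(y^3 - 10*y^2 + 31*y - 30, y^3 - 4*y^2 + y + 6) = y^2 - 5*y + 6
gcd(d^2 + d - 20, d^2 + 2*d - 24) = d - 4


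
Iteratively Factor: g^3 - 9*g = (g - 3)*(g^2 + 3*g) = g*(g - 3)*(g + 3)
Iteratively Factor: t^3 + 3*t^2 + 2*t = (t + 2)*(t^2 + t) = t*(t + 2)*(t + 1)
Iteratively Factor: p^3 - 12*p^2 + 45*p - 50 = (p - 5)*(p^2 - 7*p + 10) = (p - 5)^2*(p - 2)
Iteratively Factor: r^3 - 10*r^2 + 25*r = (r)*(r^2 - 10*r + 25) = r*(r - 5)*(r - 5)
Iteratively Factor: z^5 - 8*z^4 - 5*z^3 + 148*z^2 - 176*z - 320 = (z - 4)*(z^4 - 4*z^3 - 21*z^2 + 64*z + 80) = (z - 4)^2*(z^3 - 21*z - 20) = (z - 4)^2*(z + 1)*(z^2 - z - 20) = (z - 4)^2*(z + 1)*(z + 4)*(z - 5)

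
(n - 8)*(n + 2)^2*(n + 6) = n^4 + 2*n^3 - 52*n^2 - 200*n - 192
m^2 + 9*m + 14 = (m + 2)*(m + 7)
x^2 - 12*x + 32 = (x - 8)*(x - 4)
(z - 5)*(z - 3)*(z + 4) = z^3 - 4*z^2 - 17*z + 60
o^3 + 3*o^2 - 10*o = o*(o - 2)*(o + 5)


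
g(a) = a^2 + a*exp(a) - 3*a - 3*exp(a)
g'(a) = a*exp(a) + 2*a - 2*exp(a) - 3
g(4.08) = 68.28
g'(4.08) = 128.18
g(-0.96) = 2.29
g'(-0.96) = -6.05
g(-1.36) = 4.81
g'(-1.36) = -6.58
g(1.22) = -8.20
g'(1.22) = -3.20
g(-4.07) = 28.65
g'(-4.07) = -11.24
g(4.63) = 174.64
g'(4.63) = 275.87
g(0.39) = -4.87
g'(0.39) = -4.60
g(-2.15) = 10.47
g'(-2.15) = -7.78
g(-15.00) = 270.00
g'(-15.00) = -33.00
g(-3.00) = 17.70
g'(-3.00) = -9.25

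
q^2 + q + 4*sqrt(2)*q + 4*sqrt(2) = (q + 1)*(q + 4*sqrt(2))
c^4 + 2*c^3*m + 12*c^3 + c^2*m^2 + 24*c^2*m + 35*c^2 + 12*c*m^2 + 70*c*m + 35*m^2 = (c + 5)*(c + 7)*(c + m)^2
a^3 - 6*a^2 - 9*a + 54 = (a - 6)*(a - 3)*(a + 3)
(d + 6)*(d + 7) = d^2 + 13*d + 42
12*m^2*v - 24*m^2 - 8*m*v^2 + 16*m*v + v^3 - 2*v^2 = (-6*m + v)*(-2*m + v)*(v - 2)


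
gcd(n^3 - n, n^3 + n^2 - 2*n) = n^2 - n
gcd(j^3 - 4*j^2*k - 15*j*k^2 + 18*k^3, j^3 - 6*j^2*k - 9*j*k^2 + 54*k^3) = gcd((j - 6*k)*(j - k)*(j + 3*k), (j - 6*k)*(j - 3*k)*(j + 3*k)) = j^2 - 3*j*k - 18*k^2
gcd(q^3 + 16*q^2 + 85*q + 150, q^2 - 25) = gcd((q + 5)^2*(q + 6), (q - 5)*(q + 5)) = q + 5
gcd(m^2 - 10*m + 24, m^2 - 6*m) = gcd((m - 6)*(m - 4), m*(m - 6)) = m - 6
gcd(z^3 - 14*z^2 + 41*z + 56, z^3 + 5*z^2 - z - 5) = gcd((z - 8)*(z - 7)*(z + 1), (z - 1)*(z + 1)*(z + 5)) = z + 1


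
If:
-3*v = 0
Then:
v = 0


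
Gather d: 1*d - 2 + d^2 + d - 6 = d^2 + 2*d - 8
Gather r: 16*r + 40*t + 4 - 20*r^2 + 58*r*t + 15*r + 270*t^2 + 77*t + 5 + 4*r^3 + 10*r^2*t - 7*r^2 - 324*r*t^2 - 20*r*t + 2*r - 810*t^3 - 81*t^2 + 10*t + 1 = 4*r^3 + r^2*(10*t - 27) + r*(-324*t^2 + 38*t + 33) - 810*t^3 + 189*t^2 + 127*t + 10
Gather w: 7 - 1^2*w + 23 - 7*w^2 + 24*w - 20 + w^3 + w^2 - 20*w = w^3 - 6*w^2 + 3*w + 10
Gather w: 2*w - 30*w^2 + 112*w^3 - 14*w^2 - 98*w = 112*w^3 - 44*w^2 - 96*w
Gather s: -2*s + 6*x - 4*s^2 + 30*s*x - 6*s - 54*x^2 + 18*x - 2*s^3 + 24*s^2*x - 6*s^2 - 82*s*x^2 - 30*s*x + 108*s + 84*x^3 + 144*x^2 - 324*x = -2*s^3 + s^2*(24*x - 10) + s*(100 - 82*x^2) + 84*x^3 + 90*x^2 - 300*x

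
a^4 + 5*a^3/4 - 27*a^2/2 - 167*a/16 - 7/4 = (a - 7/2)*(a + 1/4)*(a + 1/2)*(a + 4)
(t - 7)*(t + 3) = t^2 - 4*t - 21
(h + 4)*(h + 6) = h^2 + 10*h + 24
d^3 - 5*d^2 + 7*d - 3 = (d - 3)*(d - 1)^2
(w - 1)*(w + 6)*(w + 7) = w^3 + 12*w^2 + 29*w - 42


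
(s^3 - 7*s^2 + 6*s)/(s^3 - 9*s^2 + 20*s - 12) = s/(s - 2)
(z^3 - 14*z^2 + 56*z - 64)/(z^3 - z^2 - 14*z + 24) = (z^2 - 12*z + 32)/(z^2 + z - 12)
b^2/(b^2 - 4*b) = b/(b - 4)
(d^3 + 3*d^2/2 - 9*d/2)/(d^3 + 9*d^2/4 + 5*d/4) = 2*(2*d^2 + 3*d - 9)/(4*d^2 + 9*d + 5)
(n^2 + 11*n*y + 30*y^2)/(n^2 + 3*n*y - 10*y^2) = (-n - 6*y)/(-n + 2*y)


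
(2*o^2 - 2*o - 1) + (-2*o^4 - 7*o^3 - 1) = -2*o^4 - 7*o^3 + 2*o^2 - 2*o - 2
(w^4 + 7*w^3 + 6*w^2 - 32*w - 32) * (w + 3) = w^5 + 10*w^4 + 27*w^3 - 14*w^2 - 128*w - 96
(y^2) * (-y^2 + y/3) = -y^4 + y^3/3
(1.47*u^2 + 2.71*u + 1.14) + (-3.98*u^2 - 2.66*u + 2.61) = -2.51*u^2 + 0.0499999999999998*u + 3.75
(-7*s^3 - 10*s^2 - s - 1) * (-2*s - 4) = 14*s^4 + 48*s^3 + 42*s^2 + 6*s + 4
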